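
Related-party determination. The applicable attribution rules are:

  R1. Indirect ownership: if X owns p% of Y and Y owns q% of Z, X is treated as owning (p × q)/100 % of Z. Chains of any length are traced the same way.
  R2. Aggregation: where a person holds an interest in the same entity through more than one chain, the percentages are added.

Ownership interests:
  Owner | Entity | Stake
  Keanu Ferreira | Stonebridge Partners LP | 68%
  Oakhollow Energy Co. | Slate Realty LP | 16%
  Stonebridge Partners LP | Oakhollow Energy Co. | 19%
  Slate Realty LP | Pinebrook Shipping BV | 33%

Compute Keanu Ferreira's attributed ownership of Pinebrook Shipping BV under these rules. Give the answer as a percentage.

0.682176%

Chain via Stonebridge Partners LP → Oakhollow Energy Co. → Slate Realty LP (R1): 68% × 19% × 16% × 33% = 0.682176% of Pinebrook Shipping BV.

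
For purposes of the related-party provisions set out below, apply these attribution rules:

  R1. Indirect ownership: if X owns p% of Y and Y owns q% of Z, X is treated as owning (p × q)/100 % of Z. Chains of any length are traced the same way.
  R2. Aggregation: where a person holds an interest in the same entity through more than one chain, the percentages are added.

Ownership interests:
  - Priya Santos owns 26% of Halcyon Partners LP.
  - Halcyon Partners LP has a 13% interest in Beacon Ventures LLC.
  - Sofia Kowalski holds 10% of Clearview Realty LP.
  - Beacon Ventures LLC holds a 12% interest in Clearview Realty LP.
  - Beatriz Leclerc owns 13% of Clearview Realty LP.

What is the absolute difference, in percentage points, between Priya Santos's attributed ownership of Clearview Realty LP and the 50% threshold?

49.5944

Chain via Halcyon Partners LP → Beacon Ventures LLC (R1): 26% × 13% × 12% = 0.4056% of Clearview Realty LP.
0.4056% falls short of the 50% threshold by 49.5944 percentage points.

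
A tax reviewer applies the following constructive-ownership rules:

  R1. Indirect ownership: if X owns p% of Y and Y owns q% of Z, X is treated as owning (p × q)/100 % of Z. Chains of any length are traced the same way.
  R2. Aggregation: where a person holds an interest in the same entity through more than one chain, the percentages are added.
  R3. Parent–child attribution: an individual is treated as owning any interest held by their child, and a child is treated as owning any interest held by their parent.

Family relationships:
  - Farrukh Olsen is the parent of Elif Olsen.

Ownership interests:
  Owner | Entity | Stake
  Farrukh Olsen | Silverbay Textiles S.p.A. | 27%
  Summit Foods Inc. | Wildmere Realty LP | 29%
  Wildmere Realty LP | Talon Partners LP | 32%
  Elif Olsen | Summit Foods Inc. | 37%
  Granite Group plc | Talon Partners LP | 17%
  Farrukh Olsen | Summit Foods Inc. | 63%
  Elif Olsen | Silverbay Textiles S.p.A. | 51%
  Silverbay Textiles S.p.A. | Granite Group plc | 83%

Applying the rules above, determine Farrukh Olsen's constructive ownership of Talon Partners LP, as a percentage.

20.2858%

By parent–child attribution (R3), Farrukh Olsen is treated as also owning Elif Olsen's interest in Silverbay Textiles S.p.A, giving 27% + 51% = 78%.
By parent–child attribution (R3), Farrukh Olsen is treated as also owning Elif Olsen's interest in Summit Foods Inc, giving 63% + 37% = 100%.
Chain via Silverbay Textiles S.p.A. → Granite Group plc (R1): 78% × 83% × 17% = 11.0058% of Talon Partners LP.
Chain via Summit Foods Inc. → Wildmere Realty LP (R1): 100% × 29% × 32% = 9.28% of Talon Partners LP.
Aggregating (R2): 11.0058% + 9.28% = 20.2858%.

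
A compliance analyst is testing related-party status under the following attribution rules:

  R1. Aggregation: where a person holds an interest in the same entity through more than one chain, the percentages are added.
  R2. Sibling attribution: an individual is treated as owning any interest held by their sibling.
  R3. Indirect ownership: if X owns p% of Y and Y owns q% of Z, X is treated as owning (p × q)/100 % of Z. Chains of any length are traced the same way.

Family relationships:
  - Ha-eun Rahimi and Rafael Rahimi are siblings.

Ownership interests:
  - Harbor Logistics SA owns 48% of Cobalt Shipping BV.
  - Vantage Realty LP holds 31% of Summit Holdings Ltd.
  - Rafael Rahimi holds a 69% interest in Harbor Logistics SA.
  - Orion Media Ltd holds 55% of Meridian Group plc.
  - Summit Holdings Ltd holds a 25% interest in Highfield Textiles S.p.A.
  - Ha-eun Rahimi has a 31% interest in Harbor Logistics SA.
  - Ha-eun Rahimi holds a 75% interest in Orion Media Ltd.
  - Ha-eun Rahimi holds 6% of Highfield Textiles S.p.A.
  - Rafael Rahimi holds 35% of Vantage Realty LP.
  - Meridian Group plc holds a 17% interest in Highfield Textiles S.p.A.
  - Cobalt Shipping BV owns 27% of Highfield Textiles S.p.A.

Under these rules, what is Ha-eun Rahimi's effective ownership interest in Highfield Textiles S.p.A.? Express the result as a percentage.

By sibling attribution (R2), Ha-eun Rahimi is treated as also owning Rafael Rahimi's interest in Harbor Logistics SA, giving 31% + 69% = 100%.
By sibling attribution (R2), Ha-eun Rahimi is treated as owning Rafael Rahimi's 35% interest in Vantage Realty LP.
Chain via Orion Media Ltd → Meridian Group plc (R3): 75% × 55% × 17% = 7.0125% of Highfield Textiles S.p.A.
Chain via Harbor Logistics SA → Cobalt Shipping BV (R3): 100% × 48% × 27% = 12.96% of Highfield Textiles S.p.A.
Direct interest in Highfield Textiles S.p.A: 6%.
Chain via Vantage Realty LP → Summit Holdings Ltd (R3): 35% × 31% × 25% = 2.7125% of Highfield Textiles S.p.A.
Aggregating (R1): 7.0125% + 12.96% + 6% + 2.7125% = 28.685%.

28.685%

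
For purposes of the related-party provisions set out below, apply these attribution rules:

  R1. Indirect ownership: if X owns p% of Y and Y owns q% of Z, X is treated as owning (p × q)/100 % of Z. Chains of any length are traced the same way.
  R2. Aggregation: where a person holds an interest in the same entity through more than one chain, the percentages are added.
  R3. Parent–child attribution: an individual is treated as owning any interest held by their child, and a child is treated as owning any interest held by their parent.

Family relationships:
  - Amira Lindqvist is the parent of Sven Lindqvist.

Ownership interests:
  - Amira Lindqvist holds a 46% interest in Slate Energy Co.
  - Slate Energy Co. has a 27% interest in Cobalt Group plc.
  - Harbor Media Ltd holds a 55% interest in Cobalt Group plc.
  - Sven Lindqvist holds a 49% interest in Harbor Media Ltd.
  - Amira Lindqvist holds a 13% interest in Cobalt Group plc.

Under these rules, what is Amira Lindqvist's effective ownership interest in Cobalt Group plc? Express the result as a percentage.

52.37%

By parent–child attribution (R3), Amira Lindqvist is treated as owning Sven Lindqvist's 49% interest in Harbor Media Ltd.
Chain via Slate Energy Co. (R1): 46% × 27% = 12.42% of Cobalt Group plc.
Direct interest in Cobalt Group plc: 13%.
Chain via Harbor Media Ltd (R1): 49% × 55% = 26.95% of Cobalt Group plc.
Aggregating (R2): 12.42% + 13% + 26.95% = 52.37%.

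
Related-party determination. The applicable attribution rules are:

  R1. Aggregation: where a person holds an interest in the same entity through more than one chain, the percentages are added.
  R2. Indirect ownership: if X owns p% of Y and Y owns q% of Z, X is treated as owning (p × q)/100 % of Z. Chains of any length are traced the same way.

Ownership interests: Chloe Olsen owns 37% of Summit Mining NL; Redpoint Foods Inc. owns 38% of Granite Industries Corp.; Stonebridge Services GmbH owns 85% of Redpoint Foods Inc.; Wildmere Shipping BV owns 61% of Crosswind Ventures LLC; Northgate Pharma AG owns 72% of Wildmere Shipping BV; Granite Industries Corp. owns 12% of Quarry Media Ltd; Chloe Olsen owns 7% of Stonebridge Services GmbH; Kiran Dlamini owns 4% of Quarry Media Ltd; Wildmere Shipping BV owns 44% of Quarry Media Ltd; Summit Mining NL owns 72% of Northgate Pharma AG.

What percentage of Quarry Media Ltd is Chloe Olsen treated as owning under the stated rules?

Chain via Stonebridge Services GmbH → Redpoint Foods Inc. → Granite Industries Corp. (R2): 7% × 85% × 38% × 12% = 0.27132% of Quarry Media Ltd.
Chain via Summit Mining NL → Northgate Pharma AG → Wildmere Shipping BV (R2): 37% × 72% × 72% × 44% = 8.439552% of Quarry Media Ltd.
Aggregating (R1): 0.27132% + 8.439552% = 8.710872%.

8.710872%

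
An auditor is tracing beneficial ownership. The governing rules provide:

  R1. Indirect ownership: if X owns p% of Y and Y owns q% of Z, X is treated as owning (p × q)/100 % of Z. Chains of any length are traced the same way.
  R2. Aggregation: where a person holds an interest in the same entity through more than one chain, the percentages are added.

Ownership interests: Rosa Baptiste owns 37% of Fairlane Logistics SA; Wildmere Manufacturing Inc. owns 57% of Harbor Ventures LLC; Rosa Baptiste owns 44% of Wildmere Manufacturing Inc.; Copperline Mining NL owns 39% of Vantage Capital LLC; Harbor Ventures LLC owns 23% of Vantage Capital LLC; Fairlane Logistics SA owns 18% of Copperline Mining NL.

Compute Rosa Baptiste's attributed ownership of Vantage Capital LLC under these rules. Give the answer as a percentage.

Chain via Fairlane Logistics SA → Copperline Mining NL (R1): 37% × 18% × 39% = 2.5974% of Vantage Capital LLC.
Chain via Wildmere Manufacturing Inc. → Harbor Ventures LLC (R1): 44% × 57% × 23% = 5.7684% of Vantage Capital LLC.
Aggregating (R2): 2.5974% + 5.7684% = 8.3658%.

8.3658%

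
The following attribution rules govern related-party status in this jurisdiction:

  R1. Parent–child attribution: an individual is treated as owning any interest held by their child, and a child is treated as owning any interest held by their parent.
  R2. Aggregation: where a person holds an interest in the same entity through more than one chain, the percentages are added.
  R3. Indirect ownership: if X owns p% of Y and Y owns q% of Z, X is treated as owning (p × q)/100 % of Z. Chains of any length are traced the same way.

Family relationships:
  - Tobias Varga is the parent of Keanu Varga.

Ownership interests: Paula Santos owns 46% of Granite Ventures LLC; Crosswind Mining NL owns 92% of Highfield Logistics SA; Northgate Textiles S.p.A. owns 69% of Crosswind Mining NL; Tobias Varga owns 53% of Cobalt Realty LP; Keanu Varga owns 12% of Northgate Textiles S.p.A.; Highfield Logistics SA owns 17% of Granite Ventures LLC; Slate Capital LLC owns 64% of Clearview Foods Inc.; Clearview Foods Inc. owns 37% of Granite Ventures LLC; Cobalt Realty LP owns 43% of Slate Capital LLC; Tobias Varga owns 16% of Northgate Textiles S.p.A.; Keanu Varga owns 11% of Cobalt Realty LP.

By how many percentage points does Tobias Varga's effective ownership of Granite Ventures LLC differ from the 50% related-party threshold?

By parent–child attribution (R1), Tobias Varga is treated as also owning Keanu Varga's interest in Cobalt Realty LP, giving 53% + 11% = 64%.
By parent–child attribution (R1), Tobias Varga is treated as also owning Keanu Varga's interest in Northgate Textiles S.p.A, giving 16% + 12% = 28%.
Chain via Cobalt Realty LP → Slate Capital LLC → Clearview Foods Inc. (R3): 64% × 43% × 64% × 37% = 6.516736% of Granite Ventures LLC.
Chain via Northgate Textiles S.p.A. → Crosswind Mining NL → Highfield Logistics SA (R3): 28% × 69% × 92% × 17% = 3.021648% of Granite Ventures LLC.
Aggregating (R2): 6.516736% + 3.021648% = 9.538384%.
9.538384% falls short of the 50% threshold by 40.461616 percentage points.

40.461616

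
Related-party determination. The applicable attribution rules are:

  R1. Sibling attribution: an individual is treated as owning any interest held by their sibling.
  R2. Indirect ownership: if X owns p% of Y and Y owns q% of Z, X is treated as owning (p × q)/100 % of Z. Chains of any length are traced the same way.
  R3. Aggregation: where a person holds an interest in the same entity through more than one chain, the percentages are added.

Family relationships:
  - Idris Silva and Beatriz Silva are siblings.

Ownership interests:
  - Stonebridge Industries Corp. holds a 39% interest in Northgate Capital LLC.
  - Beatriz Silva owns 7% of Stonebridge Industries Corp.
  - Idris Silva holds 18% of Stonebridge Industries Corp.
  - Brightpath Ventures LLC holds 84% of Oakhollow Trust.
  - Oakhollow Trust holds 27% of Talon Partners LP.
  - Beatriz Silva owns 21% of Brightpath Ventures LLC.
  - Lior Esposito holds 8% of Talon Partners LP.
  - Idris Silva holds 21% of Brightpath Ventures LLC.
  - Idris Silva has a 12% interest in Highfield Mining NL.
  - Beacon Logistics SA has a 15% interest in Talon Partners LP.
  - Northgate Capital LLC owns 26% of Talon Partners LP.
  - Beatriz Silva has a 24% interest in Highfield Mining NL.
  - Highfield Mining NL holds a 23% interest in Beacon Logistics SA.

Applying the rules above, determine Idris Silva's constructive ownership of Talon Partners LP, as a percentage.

13.3026%

By sibling attribution (R1), Idris Silva is treated as also owning Beatriz Silva's interest in Stonebridge Industries Corp, giving 18% + 7% = 25%.
By sibling attribution (R1), Idris Silva is treated as also owning Beatriz Silva's interest in Highfield Mining NL, giving 12% + 24% = 36%.
By sibling attribution (R1), Idris Silva is treated as also owning Beatriz Silva's interest in Brightpath Ventures LLC, giving 21% + 21% = 42%.
Chain via Stonebridge Industries Corp. → Northgate Capital LLC (R2): 25% × 39% × 26% = 2.535% of Talon Partners LP.
Chain via Highfield Mining NL → Beacon Logistics SA (R2): 36% × 23% × 15% = 1.242% of Talon Partners LP.
Chain via Brightpath Ventures LLC → Oakhollow Trust (R2): 42% × 84% × 27% = 9.5256% of Talon Partners LP.
Aggregating (R3): 2.535% + 1.242% + 9.5256% = 13.3026%.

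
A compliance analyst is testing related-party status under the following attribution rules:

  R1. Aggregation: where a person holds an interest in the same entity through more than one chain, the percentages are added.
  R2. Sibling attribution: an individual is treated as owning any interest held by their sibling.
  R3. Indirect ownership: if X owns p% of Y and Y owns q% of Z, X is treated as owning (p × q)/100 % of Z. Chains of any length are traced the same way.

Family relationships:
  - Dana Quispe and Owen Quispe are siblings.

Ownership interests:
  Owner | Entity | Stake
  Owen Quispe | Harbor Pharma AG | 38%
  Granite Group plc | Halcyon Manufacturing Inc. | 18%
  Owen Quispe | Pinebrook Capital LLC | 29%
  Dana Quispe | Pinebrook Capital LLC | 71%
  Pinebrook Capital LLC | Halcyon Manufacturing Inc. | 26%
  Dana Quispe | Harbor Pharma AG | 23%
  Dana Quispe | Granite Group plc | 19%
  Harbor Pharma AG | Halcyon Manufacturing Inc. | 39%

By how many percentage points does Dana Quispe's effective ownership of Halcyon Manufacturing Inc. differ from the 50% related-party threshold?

3.21

By sibling attribution (R2), Dana Quispe is treated as also owning Owen Quispe's interest in Pinebrook Capital LLC, giving 71% + 29% = 100%.
By sibling attribution (R2), Dana Quispe is treated as also owning Owen Quispe's interest in Harbor Pharma AG, giving 23% + 38% = 61%.
Chain via Pinebrook Capital LLC (R3): 100% × 26% = 26% of Halcyon Manufacturing Inc.
Chain via Granite Group plc (R3): 19% × 18% = 3.42% of Halcyon Manufacturing Inc.
Chain via Harbor Pharma AG (R3): 61% × 39% = 23.79% of Halcyon Manufacturing Inc.
Aggregating (R1): 26% + 3.42% + 23.79% = 53.21%.
53.21% exceeds the 50% threshold by 3.21 percentage points.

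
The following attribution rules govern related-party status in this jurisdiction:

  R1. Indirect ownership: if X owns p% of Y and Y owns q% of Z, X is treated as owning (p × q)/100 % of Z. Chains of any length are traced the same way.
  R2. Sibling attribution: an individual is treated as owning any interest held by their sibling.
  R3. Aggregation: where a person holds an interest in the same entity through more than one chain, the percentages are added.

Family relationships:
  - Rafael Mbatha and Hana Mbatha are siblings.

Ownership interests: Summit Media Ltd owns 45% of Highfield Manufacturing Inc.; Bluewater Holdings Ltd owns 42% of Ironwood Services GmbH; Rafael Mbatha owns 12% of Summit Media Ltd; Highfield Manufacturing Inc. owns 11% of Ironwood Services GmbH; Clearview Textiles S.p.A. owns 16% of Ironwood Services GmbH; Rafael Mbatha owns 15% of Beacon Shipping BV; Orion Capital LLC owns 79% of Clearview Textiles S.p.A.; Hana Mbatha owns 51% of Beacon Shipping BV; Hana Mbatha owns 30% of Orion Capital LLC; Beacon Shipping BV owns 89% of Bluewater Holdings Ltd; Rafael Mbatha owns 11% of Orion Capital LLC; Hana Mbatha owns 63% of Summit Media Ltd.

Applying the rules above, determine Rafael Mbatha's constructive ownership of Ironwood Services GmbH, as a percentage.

By sibling attribution (R2), Rafael Mbatha is treated as also owning Hana Mbatha's interest in Orion Capital LLC, giving 11% + 30% = 41%.
By sibling attribution (R2), Rafael Mbatha is treated as also owning Hana Mbatha's interest in Summit Media Ltd, giving 12% + 63% = 75%.
By sibling attribution (R2), Rafael Mbatha is treated as also owning Hana Mbatha's interest in Beacon Shipping BV, giving 15% + 51% = 66%.
Chain via Orion Capital LLC → Clearview Textiles S.p.A. (R1): 41% × 79% × 16% = 5.1824% of Ironwood Services GmbH.
Chain via Summit Media Ltd → Highfield Manufacturing Inc. (R1): 75% × 45% × 11% = 3.7125% of Ironwood Services GmbH.
Chain via Beacon Shipping BV → Bluewater Holdings Ltd (R1): 66% × 89% × 42% = 24.6708% of Ironwood Services GmbH.
Aggregating (R3): 5.1824% + 3.7125% + 24.6708% = 33.5657%.

33.5657%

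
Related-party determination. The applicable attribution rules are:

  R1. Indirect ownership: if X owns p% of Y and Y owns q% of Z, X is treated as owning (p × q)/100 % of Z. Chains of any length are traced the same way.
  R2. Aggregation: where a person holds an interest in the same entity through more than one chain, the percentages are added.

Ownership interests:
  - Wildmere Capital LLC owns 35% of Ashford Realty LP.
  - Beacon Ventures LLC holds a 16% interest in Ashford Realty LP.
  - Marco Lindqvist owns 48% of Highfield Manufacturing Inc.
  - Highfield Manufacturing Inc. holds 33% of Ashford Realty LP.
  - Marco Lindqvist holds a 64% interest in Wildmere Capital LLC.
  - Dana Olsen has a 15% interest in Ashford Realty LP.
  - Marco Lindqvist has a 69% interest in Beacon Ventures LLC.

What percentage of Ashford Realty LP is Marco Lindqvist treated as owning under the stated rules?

Chain via Wildmere Capital LLC (R1): 64% × 35% = 22.4% of Ashford Realty LP.
Chain via Highfield Manufacturing Inc. (R1): 48% × 33% = 15.84% of Ashford Realty LP.
Chain via Beacon Ventures LLC (R1): 69% × 16% = 11.04% of Ashford Realty LP.
Aggregating (R2): 22.4% + 15.84% + 11.04% = 49.28%.

49.28%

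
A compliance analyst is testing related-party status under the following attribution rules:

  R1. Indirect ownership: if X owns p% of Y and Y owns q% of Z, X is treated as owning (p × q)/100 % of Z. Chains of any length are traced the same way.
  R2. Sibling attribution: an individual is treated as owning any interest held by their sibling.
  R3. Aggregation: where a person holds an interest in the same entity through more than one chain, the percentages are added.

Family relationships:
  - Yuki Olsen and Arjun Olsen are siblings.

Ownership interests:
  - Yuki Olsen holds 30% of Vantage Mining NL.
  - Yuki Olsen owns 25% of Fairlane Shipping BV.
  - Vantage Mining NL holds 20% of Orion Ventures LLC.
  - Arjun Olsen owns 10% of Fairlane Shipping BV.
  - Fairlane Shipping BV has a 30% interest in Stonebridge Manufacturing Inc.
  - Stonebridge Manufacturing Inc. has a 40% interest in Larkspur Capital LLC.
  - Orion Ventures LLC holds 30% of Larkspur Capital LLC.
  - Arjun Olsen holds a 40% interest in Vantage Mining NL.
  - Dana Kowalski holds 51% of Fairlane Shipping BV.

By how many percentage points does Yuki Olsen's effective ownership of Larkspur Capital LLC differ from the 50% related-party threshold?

41.6

By sibling attribution (R2), Yuki Olsen is treated as also owning Arjun Olsen's interest in Fairlane Shipping BV, giving 25% + 10% = 35%.
By sibling attribution (R2), Yuki Olsen is treated as also owning Arjun Olsen's interest in Vantage Mining NL, giving 30% + 40% = 70%.
Chain via Fairlane Shipping BV → Stonebridge Manufacturing Inc. (R1): 35% × 30% × 40% = 4.2% of Larkspur Capital LLC.
Chain via Vantage Mining NL → Orion Ventures LLC (R1): 70% × 20% × 30% = 4.2% of Larkspur Capital LLC.
Aggregating (R3): 4.2% + 4.2% = 8.4%.
8.4% falls short of the 50% threshold by 41.6 percentage points.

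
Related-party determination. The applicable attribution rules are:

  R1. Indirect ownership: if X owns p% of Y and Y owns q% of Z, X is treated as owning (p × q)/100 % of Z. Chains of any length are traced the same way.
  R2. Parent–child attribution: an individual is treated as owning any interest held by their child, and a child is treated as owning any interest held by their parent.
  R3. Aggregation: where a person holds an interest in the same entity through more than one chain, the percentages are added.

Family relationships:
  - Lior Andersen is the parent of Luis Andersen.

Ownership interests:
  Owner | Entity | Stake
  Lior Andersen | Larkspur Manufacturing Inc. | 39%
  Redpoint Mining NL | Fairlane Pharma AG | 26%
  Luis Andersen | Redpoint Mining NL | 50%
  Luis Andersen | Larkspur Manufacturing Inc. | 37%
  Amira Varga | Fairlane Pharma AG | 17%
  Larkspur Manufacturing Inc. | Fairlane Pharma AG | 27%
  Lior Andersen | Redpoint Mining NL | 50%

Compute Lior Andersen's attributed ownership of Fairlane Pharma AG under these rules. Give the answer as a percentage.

By parent–child attribution (R2), Lior Andersen is treated as also owning Luis Andersen's interest in Redpoint Mining NL, giving 50% + 50% = 100%.
By parent–child attribution (R2), Lior Andersen is treated as also owning Luis Andersen's interest in Larkspur Manufacturing Inc, giving 39% + 37% = 76%.
Chain via Redpoint Mining NL (R1): 100% × 26% = 26% of Fairlane Pharma AG.
Chain via Larkspur Manufacturing Inc. (R1): 76% × 27% = 20.52% of Fairlane Pharma AG.
Aggregating (R3): 26% + 20.52% = 46.52%.

46.52%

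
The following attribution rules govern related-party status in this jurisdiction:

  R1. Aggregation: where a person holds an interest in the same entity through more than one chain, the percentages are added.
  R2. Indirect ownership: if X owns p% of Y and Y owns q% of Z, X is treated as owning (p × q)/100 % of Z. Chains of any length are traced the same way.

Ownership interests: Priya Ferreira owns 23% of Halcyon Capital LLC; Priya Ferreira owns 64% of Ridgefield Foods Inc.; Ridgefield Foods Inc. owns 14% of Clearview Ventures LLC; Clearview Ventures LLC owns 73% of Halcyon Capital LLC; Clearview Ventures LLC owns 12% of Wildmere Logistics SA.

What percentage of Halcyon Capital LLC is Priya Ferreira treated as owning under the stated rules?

29.5408%

Chain via Ridgefield Foods Inc. → Clearview Ventures LLC (R2): 64% × 14% × 73% = 6.5408% of Halcyon Capital LLC.
Direct interest in Halcyon Capital LLC: 23%.
Aggregating (R1): 6.5408% + 23% = 29.5408%.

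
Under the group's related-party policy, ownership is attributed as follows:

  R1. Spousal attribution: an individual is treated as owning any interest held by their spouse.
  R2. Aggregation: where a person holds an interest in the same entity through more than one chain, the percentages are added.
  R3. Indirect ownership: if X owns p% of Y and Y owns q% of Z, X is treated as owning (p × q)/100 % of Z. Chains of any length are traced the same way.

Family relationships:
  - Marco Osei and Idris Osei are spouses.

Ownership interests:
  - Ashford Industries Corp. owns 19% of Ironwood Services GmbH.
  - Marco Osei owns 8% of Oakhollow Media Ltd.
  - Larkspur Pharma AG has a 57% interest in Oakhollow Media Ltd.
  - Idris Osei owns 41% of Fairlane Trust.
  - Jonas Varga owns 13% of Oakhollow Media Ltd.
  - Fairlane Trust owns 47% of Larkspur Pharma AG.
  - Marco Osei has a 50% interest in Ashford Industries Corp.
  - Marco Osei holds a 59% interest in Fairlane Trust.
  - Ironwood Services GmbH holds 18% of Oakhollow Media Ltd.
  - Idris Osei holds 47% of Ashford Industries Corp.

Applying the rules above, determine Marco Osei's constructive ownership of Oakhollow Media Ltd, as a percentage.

38.1074%

By spousal attribution (R1), Marco Osei is treated as also owning Idris Osei's interest in Fairlane Trust, giving 59% + 41% = 100%.
By spousal attribution (R1), Marco Osei is treated as also owning Idris Osei's interest in Ashford Industries Corp, giving 50% + 47% = 97%.
Chain via Fairlane Trust → Larkspur Pharma AG (R3): 100% × 47% × 57% = 26.79% of Oakhollow Media Ltd.
Chain via Ashford Industries Corp. → Ironwood Services GmbH (R3): 97% × 19% × 18% = 3.3174% of Oakhollow Media Ltd.
Direct interest in Oakhollow Media Ltd: 8%.
Aggregating (R2): 26.79% + 3.3174% + 8% = 38.1074%.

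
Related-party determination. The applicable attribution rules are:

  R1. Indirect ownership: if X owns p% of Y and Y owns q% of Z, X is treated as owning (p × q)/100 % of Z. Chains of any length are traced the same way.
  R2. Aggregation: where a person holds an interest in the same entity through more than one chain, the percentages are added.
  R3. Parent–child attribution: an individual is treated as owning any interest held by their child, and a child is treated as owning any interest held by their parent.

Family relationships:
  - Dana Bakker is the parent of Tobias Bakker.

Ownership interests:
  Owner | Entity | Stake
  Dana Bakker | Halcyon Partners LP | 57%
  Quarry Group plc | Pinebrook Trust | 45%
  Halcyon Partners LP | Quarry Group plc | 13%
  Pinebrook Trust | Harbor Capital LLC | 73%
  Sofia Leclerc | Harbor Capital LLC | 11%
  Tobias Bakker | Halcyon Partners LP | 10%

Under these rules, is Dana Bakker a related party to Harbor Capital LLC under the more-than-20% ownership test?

No

By parent–child attribution (R3), Dana Bakker is treated as also owning Tobias Bakker's interest in Halcyon Partners LP, giving 57% + 10% = 67%.
Chain via Halcyon Partners LP → Quarry Group plc → Pinebrook Trust (R1): 67% × 13% × 45% × 73% = 2.861235% of Harbor Capital LLC.
2.861235% does not exceed the 20% threshold, so Dana is not a related party to Harbor Capital LLC.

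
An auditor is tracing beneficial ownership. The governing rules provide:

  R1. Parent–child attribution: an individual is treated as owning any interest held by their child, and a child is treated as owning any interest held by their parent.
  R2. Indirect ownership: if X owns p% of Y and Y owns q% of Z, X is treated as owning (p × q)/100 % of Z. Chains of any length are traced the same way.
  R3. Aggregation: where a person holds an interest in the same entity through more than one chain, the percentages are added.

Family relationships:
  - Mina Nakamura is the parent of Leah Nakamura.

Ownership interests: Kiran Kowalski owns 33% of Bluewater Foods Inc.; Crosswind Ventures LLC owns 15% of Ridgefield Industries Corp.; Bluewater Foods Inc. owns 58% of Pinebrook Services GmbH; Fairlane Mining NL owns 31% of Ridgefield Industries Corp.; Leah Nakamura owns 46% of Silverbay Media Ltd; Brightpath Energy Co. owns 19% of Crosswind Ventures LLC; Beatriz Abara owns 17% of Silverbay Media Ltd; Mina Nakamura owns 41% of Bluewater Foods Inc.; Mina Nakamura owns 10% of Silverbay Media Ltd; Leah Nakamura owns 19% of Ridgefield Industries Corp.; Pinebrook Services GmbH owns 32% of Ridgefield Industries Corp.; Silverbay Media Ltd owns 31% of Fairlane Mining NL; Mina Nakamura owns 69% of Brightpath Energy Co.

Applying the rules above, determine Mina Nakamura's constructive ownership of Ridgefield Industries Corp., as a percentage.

33.9577%

By parent–child attribution (R1), Mina Nakamura is treated as also owning Leah Nakamura's interest in Silverbay Media Ltd, giving 10% + 46% = 56%.
By parent–child attribution (R1), Mina Nakamura is treated as owning Leah Nakamura's 19% interest in Ridgefield Industries Corp.
Chain via Silverbay Media Ltd → Fairlane Mining NL (R2): 56% × 31% × 31% = 5.3816% of Ridgefield Industries Corp.
Chain via Bluewater Foods Inc. → Pinebrook Services GmbH (R2): 41% × 58% × 32% = 7.6096% of Ridgefield Industries Corp.
Chain via Brightpath Energy Co. → Crosswind Ventures LLC (R2): 69% × 19% × 15% = 1.9665% of Ridgefield Industries Corp.
Direct interest in Ridgefield Industries Corp: 19%.
Aggregating (R3): 5.3816% + 7.6096% + 1.9665% + 19% = 33.9577%.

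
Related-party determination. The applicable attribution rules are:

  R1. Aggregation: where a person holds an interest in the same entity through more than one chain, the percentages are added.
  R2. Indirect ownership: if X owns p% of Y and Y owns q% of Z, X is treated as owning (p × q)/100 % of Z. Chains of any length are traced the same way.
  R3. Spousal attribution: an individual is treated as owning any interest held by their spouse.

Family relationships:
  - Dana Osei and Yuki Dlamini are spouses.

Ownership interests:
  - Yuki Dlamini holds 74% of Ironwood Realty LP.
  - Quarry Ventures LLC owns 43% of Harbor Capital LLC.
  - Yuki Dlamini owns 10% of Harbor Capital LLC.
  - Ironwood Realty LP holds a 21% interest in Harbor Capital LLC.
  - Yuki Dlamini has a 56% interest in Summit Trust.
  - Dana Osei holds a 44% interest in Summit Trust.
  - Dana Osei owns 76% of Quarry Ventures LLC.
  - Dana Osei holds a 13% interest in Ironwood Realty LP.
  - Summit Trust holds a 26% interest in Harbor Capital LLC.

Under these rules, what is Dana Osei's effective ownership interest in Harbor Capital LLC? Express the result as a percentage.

86.95%

By spousal attribution (R3), Dana Osei is treated as also owning Yuki Dlamini's interest in Ironwood Realty LP, giving 13% + 74% = 87%.
By spousal attribution (R3), Dana Osei is treated as also owning Yuki Dlamini's interest in Summit Trust, giving 44% + 56% = 100%.
By spousal attribution (R3), Dana Osei is treated as owning Yuki Dlamini's 10% interest in Harbor Capital LLC.
Chain via Ironwood Realty LP (R2): 87% × 21% = 18.27% of Harbor Capital LLC.
Chain via Quarry Ventures LLC (R2): 76% × 43% = 32.68% of Harbor Capital LLC.
Chain via Summit Trust (R2): 100% × 26% = 26% of Harbor Capital LLC.
Direct interest in Harbor Capital LLC: 10%.
Aggregating (R1): 18.27% + 32.68% + 26% + 10% = 86.95%.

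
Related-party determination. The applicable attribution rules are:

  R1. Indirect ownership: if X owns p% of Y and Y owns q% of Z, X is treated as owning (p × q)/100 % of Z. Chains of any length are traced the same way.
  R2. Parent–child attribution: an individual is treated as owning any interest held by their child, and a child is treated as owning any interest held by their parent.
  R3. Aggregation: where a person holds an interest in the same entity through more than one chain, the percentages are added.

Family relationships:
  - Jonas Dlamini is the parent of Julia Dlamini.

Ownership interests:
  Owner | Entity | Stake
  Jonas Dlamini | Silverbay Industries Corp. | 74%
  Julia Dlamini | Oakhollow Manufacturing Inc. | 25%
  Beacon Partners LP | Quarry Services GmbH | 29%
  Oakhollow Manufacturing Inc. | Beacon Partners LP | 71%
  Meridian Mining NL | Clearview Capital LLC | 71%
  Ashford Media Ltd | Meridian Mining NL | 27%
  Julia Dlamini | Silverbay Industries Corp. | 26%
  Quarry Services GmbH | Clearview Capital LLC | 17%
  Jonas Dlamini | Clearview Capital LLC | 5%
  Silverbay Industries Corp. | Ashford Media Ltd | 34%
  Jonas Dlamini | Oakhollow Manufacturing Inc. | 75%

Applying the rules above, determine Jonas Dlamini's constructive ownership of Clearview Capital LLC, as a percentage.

15.0181%

By parent–child attribution (R2), Jonas Dlamini is treated as also owning Julia Dlamini's interest in Silverbay Industries Corp, giving 74% + 26% = 100%.
By parent–child attribution (R2), Jonas Dlamini is treated as also owning Julia Dlamini's interest in Oakhollow Manufacturing Inc, giving 75% + 25% = 100%.
Chain via Silverbay Industries Corp. → Ashford Media Ltd → Meridian Mining NL (R1): 100% × 34% × 27% × 71% = 6.5178% of Clearview Capital LLC.
Chain via Oakhollow Manufacturing Inc. → Beacon Partners LP → Quarry Services GmbH (R1): 100% × 71% × 29% × 17% = 3.5003% of Clearview Capital LLC.
Direct interest in Clearview Capital LLC: 5%.
Aggregating (R3): 6.5178% + 3.5003% + 5% = 15.0181%.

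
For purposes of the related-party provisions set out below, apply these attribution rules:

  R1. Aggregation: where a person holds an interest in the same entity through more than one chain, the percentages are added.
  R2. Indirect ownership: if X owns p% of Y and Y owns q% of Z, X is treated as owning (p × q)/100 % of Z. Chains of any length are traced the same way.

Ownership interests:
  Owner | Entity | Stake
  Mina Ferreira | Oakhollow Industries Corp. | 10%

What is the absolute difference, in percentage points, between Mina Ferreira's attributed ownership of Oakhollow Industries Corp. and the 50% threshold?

Direct interest in Oakhollow Industries Corp: 10%.
10% falls short of the 50% threshold by 40 percentage points.

40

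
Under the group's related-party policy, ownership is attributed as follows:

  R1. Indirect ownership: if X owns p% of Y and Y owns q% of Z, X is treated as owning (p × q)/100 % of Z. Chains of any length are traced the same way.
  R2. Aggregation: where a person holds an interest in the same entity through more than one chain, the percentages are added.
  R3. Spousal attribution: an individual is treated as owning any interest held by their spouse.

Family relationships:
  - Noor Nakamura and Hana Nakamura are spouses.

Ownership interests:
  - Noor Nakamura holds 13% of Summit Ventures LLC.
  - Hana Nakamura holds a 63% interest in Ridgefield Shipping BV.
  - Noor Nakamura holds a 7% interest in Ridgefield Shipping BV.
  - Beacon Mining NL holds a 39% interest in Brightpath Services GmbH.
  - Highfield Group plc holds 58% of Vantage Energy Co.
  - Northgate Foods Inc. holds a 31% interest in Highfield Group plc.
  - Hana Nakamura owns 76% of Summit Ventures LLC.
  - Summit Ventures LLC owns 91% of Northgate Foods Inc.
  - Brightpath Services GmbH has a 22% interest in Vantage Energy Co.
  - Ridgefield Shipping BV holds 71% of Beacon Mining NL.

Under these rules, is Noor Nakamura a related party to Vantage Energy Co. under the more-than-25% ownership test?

No

By spousal attribution (R3), Noor Nakamura is treated as also owning Hana Nakamura's interest in Ridgefield Shipping BV, giving 7% + 63% = 70%.
By spousal attribution (R3), Noor Nakamura is treated as also owning Hana Nakamura's interest in Summit Ventures LLC, giving 13% + 76% = 89%.
Chain via Ridgefield Shipping BV → Beacon Mining NL → Brightpath Services GmbH (R1): 70% × 71% × 39% × 22% = 4.26426% of Vantage Energy Co.
Chain via Summit Ventures LLC → Northgate Foods Inc. → Highfield Group plc (R1): 89% × 91% × 31% × 58% = 14.562002% of Vantage Energy Co.
Aggregating (R2): 4.26426% + 14.562002% = 18.826262%.
18.826262% does not exceed the 25% threshold, so Noor is not a related party to Vantage Energy Co.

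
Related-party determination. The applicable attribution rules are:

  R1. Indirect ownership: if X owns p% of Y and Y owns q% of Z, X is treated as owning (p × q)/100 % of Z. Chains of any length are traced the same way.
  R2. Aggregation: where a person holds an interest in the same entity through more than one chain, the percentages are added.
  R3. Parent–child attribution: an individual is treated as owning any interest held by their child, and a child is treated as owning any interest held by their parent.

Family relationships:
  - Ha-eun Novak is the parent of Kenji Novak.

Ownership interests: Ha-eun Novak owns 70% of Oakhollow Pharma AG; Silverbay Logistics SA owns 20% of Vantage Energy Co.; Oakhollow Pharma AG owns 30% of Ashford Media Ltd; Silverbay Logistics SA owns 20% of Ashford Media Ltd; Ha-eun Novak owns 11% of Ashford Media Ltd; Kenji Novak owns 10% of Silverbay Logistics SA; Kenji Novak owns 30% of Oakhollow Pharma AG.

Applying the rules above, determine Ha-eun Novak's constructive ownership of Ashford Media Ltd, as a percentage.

43%

By parent–child attribution (R3), Ha-eun Novak is treated as also owning Kenji Novak's interest in Oakhollow Pharma AG, giving 70% + 30% = 100%.
By parent–child attribution (R3), Ha-eun Novak is treated as owning Kenji Novak's 10% interest in Silverbay Logistics SA.
Chain via Oakhollow Pharma AG (R1): 100% × 30% = 30% of Ashford Media Ltd.
Direct interest in Ashford Media Ltd: 11%.
Chain via Silverbay Logistics SA (R1): 10% × 20% = 2% of Ashford Media Ltd.
Aggregating (R2): 30% + 11% + 2% = 43%.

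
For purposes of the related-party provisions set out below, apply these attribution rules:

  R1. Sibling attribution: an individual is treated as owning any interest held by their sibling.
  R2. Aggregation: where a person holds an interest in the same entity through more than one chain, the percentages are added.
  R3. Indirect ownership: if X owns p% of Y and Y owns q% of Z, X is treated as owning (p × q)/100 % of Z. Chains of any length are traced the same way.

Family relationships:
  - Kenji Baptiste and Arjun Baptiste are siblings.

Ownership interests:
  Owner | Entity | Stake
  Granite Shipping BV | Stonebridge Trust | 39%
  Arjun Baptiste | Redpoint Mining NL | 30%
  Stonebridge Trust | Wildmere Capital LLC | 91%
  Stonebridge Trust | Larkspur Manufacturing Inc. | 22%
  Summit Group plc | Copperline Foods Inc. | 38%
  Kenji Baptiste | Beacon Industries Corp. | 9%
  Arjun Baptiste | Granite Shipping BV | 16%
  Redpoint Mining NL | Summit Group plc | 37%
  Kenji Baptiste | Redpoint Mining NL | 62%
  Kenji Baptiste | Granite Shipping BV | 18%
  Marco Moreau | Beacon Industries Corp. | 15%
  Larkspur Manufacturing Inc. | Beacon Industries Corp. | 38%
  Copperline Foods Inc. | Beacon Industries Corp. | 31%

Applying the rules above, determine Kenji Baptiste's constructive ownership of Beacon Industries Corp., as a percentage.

14.118448%

By sibling attribution (R1), Kenji Baptiste is treated as also owning Arjun Baptiste's interest in Granite Shipping BV, giving 18% + 16% = 34%.
By sibling attribution (R1), Kenji Baptiste is treated as also owning Arjun Baptiste's interest in Redpoint Mining NL, giving 62% + 30% = 92%.
Chain via Granite Shipping BV → Stonebridge Trust → Larkspur Manufacturing Inc. (R3): 34% × 39% × 22% × 38% = 1.108536% of Beacon Industries Corp.
Chain via Redpoint Mining NL → Summit Group plc → Copperline Foods Inc. (R3): 92% × 37% × 38% × 31% = 4.009912% of Beacon Industries Corp.
Direct interest in Beacon Industries Corp: 9%.
Aggregating (R2): 1.108536% + 4.009912% + 9% = 14.118448%.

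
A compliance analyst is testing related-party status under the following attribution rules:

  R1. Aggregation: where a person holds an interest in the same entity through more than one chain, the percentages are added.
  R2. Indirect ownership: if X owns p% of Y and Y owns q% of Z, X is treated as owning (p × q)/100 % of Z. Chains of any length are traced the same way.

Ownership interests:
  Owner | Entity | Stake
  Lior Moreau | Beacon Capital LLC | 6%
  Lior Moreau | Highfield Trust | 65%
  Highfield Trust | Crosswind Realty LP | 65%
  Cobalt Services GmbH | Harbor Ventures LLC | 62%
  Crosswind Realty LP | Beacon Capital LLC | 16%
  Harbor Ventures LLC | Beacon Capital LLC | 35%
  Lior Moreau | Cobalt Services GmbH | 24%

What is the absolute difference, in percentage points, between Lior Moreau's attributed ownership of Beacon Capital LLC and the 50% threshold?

Chain via Highfield Trust → Crosswind Realty LP (R2): 65% × 65% × 16% = 6.76% of Beacon Capital LLC.
Chain via Cobalt Services GmbH → Harbor Ventures LLC (R2): 24% × 62% × 35% = 5.208% of Beacon Capital LLC.
Direct interest in Beacon Capital LLC: 6%.
Aggregating (R1): 6.76% + 5.208% + 6% = 17.968%.
17.968% falls short of the 50% threshold by 32.032 percentage points.

32.032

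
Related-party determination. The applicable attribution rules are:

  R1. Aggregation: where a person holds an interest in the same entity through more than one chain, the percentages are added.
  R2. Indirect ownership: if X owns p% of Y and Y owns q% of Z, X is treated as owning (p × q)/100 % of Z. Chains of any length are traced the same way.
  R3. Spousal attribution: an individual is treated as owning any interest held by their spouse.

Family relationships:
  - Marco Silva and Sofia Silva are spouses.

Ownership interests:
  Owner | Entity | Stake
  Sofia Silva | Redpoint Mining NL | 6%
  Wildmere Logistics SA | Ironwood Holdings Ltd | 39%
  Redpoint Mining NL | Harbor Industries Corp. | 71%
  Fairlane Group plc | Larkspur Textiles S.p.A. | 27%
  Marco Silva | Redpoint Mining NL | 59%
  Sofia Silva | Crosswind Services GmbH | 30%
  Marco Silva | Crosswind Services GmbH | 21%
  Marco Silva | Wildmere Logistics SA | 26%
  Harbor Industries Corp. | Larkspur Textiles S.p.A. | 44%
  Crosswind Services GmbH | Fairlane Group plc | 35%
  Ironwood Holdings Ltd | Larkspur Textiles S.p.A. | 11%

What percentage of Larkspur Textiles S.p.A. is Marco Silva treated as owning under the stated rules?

By spousal attribution (R3), Marco Silva is treated as also owning Sofia Silva's interest in Redpoint Mining NL, giving 59% + 6% = 65%.
By spousal attribution (R3), Marco Silva is treated as also owning Sofia Silva's interest in Crosswind Services GmbH, giving 21% + 30% = 51%.
Chain via Wildmere Logistics SA → Ironwood Holdings Ltd (R2): 26% × 39% × 11% = 1.1154% of Larkspur Textiles S.p.A.
Chain via Redpoint Mining NL → Harbor Industries Corp. (R2): 65% × 71% × 44% = 20.306% of Larkspur Textiles S.p.A.
Chain via Crosswind Services GmbH → Fairlane Group plc (R2): 51% × 35% × 27% = 4.8195% of Larkspur Textiles S.p.A.
Aggregating (R1): 1.1154% + 20.306% + 4.8195% = 26.2409%.

26.2409%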